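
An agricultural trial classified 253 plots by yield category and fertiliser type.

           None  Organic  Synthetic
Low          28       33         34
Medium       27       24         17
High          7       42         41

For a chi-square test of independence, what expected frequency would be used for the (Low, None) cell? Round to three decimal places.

23.281

Row total (Low) = 95; column total (None) = 62; grand total N = 253.
Expected count = (row total × column total) / N = 95 × 62 / 253 = 23.281.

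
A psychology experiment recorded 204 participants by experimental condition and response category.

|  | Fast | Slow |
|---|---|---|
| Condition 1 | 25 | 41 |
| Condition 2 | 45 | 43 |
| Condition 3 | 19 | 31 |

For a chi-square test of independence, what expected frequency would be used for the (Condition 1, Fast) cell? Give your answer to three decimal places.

28.794

Row total (Condition 1) = 66; column total (Fast) = 89; grand total N = 204.
Expected count = (row total × column total) / N = 66 × 89 / 204 = 28.794.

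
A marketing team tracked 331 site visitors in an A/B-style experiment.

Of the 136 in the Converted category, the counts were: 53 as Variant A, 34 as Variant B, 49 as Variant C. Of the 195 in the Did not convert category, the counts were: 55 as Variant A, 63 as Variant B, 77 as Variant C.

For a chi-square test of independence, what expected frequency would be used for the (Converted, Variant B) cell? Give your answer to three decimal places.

39.855

Row total (Converted) = 136; column total (Variant B) = 97; grand total N = 331.
Expected count = (row total × column total) / N = 136 × 97 / 331 = 39.855.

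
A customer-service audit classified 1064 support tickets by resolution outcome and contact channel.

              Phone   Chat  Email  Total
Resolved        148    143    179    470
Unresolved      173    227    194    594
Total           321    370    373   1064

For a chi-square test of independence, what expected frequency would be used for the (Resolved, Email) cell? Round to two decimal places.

164.77

Row total (Resolved) = 470; column total (Email) = 373; grand total N = 1064.
Expected count = (row total × column total) / N = 470 × 373 / 1064 = 164.77.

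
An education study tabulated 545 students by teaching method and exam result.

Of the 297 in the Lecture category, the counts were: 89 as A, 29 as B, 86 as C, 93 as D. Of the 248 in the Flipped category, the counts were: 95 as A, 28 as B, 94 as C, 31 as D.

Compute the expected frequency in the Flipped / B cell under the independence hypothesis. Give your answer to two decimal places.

25.94

Row total (Flipped) = 248; column total (B) = 57; grand total N = 545.
Expected count = (row total × column total) / N = 248 × 57 / 545 = 25.94.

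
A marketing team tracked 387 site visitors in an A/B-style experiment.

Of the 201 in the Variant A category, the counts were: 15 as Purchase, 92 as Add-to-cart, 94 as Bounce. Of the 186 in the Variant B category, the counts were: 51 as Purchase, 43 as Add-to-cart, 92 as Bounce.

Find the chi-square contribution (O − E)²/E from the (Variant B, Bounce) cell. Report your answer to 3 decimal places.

0.076

Row total (Variant B) = 186; column total (Bounce) = 186; N = 387.
Expected count E = 186 × 186 / 387 = 89.3953.
Contribution = (O − E)²/E = (92 − 89.3953)² / 89.3953 = 0.076.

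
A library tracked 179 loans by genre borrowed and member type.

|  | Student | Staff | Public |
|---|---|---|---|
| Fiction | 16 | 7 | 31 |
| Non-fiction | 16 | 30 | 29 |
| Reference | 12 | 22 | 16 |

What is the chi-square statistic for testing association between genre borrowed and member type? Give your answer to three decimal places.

Row totals: 54, 75, 50. Column totals: 44, 59, 76. Grand total N = 179.
Expected counts (row total × column total / N):
  Fiction, Student: 54×44/179 = 13.2737
  Fiction, Staff: 54×59/179 = 17.7989
  Fiction, Public: 54×76/179 = 22.9274
  Non-fiction, Student: 75×44/179 = 18.4358
  Non-fiction, Staff: 75×59/179 = 24.7207
  Non-fiction, Public: 75×76/179 = 31.8436
  Reference, Student: 50×44/179 = 12.2905
  Reference, Staff: 50×59/179 = 16.4804
  Reference, Public: 50×76/179 = 21.2291
Contributions (O − E)²/E:
  (16 − 13.2737)²/13.2737 = 0.5600
  (7 − 17.7989)²/17.7989 = 6.5519
  (31 − 22.9274)²/22.9274 = 2.8423
  (16 − 18.4358)²/18.4358 = 0.3218
  (30 − 24.7207)²/24.7207 = 1.1274
  (29 − 31.8436)²/31.8436 = 0.2539
  (12 − 12.2905)²/12.2905 = 0.0069
  (22 − 16.4804)²/16.4804 = 1.8486
  (16 − 21.2291)²/21.2291 = 1.2880
χ² = 0.5600 + 6.5519 + 2.8423 + 0.3218 + 1.1274 + 0.2539 + 0.0069 + 1.8486 + 1.2880 = 14.801

14.801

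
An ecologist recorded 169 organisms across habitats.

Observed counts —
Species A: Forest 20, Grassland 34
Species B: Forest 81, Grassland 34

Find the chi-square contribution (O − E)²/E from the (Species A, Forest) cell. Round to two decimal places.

Row total (Species A) = 54; column total (Forest) = 101; N = 169.
Expected count E = 54 × 101 / 169 = 32.272.
Contribution = (O − E)²/E = (20 − 32.272)² / 32.272 = 4.67.

4.67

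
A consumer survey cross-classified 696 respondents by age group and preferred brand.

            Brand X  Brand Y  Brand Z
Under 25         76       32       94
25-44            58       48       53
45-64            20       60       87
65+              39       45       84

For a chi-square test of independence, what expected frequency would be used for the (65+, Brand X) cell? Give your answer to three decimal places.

46.586

Row total (65+) = 168; column total (Brand X) = 193; grand total N = 696.
Expected count = (row total × column total) / N = 168 × 193 / 696 = 46.586.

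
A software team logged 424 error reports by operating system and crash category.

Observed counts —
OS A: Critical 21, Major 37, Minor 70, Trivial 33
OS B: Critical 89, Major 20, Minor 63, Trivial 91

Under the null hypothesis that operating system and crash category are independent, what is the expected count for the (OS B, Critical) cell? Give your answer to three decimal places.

Row total (OS B) = 263; column total (Critical) = 110; grand total N = 424.
Expected count = (row total × column total) / N = 263 × 110 / 424 = 68.231.

68.231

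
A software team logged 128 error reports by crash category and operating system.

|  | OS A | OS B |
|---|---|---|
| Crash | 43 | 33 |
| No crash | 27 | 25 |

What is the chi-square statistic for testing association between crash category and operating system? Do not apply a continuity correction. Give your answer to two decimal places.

0.27

Row totals: 76, 52. Column totals: 70, 58. Grand total N = 128.
Expected counts (row total × column total / N):
  Crash, OS A: 76×70/128 = 41.562
  Crash, OS B: 76×58/128 = 34.438
  No crash, OS A: 52×70/128 = 28.438
  No crash, OS B: 52×58/128 = 23.562
Contributions (O − E)²/E:
  (43 − 41.562)²/41.562 = 0.0498
  (33 − 34.438)²/34.438 = 0.0600
  (27 − 28.438)²/28.438 = 0.0727
  (25 − 23.562)²/23.562 = 0.0878
χ² = 0.0498 + 0.0600 + 0.0727 + 0.0878 = 0.27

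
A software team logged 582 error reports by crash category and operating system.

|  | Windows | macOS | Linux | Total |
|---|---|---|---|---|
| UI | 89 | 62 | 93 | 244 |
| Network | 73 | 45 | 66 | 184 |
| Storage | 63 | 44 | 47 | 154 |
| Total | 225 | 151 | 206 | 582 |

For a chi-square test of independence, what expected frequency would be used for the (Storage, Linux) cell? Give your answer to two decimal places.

54.51

Row total (Storage) = 154; column total (Linux) = 206; grand total N = 582.
Expected count = (row total × column total) / N = 154 × 206 / 582 = 54.51.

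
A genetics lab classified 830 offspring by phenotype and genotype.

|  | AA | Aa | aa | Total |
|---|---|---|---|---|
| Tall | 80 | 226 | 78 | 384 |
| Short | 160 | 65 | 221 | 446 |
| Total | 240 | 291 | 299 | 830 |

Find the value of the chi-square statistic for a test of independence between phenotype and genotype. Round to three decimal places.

Grand total N = 830.
Expected counts (row total × column total / N):
  Tall, AA: 384×240/830 = 111.03614
  Tall, Aa: 384×291/830 = 134.63133
  Tall, aa: 384×299/830 = 138.33253
  Short, AA: 446×240/830 = 128.96386
  Short, Aa: 446×291/830 = 156.36867
  Short, aa: 446×299/830 = 160.66747
Contributions (O − E)²/E:
  (80 − 111.03614)²/111.03614 = 8.6750
  (226 − 134.63133)²/134.63133 = 62.0081
  (78 − 138.33253)²/138.33253 = 26.3135
  (160 − 128.96386)²/128.96386 = 7.4691
  (65 − 156.36867)²/156.36867 = 53.3881
  (221 − 160.66747)²/160.66747 = 22.6556
χ² = 8.6750 + 62.0081 + 26.3135 + 7.4691 + 53.3881 + 22.6556 = 180.509

180.509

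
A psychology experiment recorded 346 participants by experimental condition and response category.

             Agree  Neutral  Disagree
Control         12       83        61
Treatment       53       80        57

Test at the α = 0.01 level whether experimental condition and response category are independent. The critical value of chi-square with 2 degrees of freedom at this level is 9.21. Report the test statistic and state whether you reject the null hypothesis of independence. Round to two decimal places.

Row totals: 156, 190. Column totals: 65, 163, 118. Grand total N = 346.
Expected counts (row total × column total / N):
  Control, Agree: 156×65/346 = 29.306
  Control, Neutral: 156×163/346 = 73.491
  Control, Disagree: 156×118/346 = 53.202
  Treatment, Agree: 190×65/346 = 35.694
  Treatment, Neutral: 190×163/346 = 89.509
  Treatment, Disagree: 190×118/346 = 64.798
Contributions (O − E)²/E:
  (12 − 29.306)²/29.306 = 10.2197
  (83 − 73.491)²/73.491 = 1.2304
  (61 − 53.202)²/53.202 = 1.1430
  (53 − 35.694)²/35.694 = 8.3907
  (80 − 89.509)²/89.509 = 1.0102
  (57 − 64.798)²/64.798 = 0.9384
χ² = 10.2197 + 1.2304 + 1.1430 + 8.3907 + 1.0102 + 0.9384 = 22.93
df = (2−1)(3−1) = 2. Since 22.93 > 9.21, reject the null hypothesis of independence at α = 0.01.

22.93; reject H₀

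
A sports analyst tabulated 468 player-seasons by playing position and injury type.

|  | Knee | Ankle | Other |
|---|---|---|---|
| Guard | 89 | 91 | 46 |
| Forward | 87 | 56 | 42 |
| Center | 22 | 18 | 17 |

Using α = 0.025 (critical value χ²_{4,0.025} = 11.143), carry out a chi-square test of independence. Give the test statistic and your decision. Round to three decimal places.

6.578; fail to reject H₀

Row totals: 226, 185, 57. Column totals: 198, 165, 105. Grand total N = 468.
Expected counts (row total × column total / N):
  Guard, Knee: 226×198/468 = 95.6154
  Guard, Ankle: 226×165/468 = 79.6795
  Guard, Other: 226×105/468 = 50.7051
  Forward, Knee: 185×198/468 = 78.2692
  Forward, Ankle: 185×165/468 = 65.2244
  Forward, Other: 185×105/468 = 41.5064
  Center, Knee: 57×198/468 = 24.1154
  Center, Ankle: 57×165/468 = 20.0962
  Center, Other: 57×105/468 = 12.7885
Contributions (O − E)²/E:
  (89 − 95.6154)²/95.6154 = 0.4577
  (91 − 79.6795)²/79.6795 = 1.6084
  (46 − 50.7051)²/50.7051 = 0.4366
  (87 − 78.2692)²/78.2692 = 0.9739
  (56 − 65.2244)²/65.2244 = 1.3046
  (42 − 41.5064)²/41.5064 = 0.0059
  (22 − 24.1154)²/24.1154 = 0.1856
  (18 − 20.0962)²/20.0962 = 0.2187
  (17 − 12.7885)²/12.7885 = 1.3869
χ² = 0.4577 + 1.6084 + 0.4366 + 0.9739 + 1.3046 + 0.0059 + 0.1856 + 0.2187 + 1.3869 = 6.578
df = (3−1)(3−1) = 4. Since 6.578 < 11.143, fail to reject the null hypothesis of independence at α = 0.025.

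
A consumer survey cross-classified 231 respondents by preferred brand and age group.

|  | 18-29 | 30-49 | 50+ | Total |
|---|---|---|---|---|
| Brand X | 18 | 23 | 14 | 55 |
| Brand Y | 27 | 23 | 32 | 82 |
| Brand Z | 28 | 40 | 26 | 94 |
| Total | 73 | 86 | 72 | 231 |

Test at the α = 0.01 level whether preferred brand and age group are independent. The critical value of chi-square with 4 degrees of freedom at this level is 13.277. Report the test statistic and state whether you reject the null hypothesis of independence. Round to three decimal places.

5.620; fail to reject H₀

Grand total N = 231.
Expected counts (row total × column total / N):
  Brand X, 18-29: 55×73/231 = 17.38095
  Brand X, 30-49: 55×86/231 = 20.47619
  Brand X, 50+: 55×72/231 = 17.14286
  Brand Y, 18-29: 82×73/231 = 25.91342
  Brand Y, 30-49: 82×86/231 = 30.52814
  Brand Y, 50+: 82×72/231 = 25.55844
  Brand Z, 18-29: 94×73/231 = 29.70563
  Brand Z, 30-49: 94×86/231 = 34.99567
  Brand Z, 50+: 94×72/231 = 29.29870
Contributions (O − E)²/E:
  (18 − 17.38095)²/17.38095 = 0.0220
  (23 − 20.47619)²/20.47619 = 0.3111
  (14 − 17.14286)²/17.14286 = 0.5762
  (27 − 25.91342)²/25.91342 = 0.0456
  (23 − 30.52814)²/30.52814 = 1.8564
  (32 − 25.55844)²/25.55844 = 1.6235
  (28 − 29.70563)²/29.70563 = 0.0979
  (40 − 34.99567)²/34.99567 = 0.7156
  (26 − 29.29870)²/29.29870 = 0.3714
χ² = 0.0220 + 0.3111 + 0.5762 + 0.0456 + 1.8564 + 1.6235 + 0.0979 + 0.7156 + 0.3714 = 5.620
df = (3−1)(3−1) = 4. Since 5.620 < 13.277, fail to reject the null hypothesis of independence at α = 0.01.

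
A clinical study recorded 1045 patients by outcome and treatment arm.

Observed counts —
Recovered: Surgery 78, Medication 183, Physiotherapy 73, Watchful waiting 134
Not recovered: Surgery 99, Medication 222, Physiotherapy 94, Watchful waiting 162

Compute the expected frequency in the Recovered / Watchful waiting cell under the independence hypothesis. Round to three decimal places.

Row total (Recovered) = 468; column total (Watchful waiting) = 296; grand total N = 1045.
Expected count = (row total × column total) / N = 468 × 296 / 1045 = 132.563.

132.563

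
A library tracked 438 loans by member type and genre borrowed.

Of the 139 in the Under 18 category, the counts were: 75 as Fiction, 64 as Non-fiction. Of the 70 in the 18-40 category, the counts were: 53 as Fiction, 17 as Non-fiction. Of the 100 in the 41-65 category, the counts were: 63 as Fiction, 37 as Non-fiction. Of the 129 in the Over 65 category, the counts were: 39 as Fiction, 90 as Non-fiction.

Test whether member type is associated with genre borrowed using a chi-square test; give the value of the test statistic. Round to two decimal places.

45.32

Row totals: 139, 70, 100, 129. Column totals: 230, 208. Grand total N = 438.
Expected counts (row total × column total / N):
  Under 18, Fiction: 139×230/438 = 72.9909
  Under 18, Non-fiction: 139×208/438 = 66.0091
  18-40, Fiction: 70×230/438 = 36.7580
  18-40, Non-fiction: 70×208/438 = 33.2420
  41-65, Fiction: 100×230/438 = 52.5114
  41-65, Non-fiction: 100×208/438 = 47.4886
  Over 65, Fiction: 129×230/438 = 67.7397
  Over 65, Non-fiction: 129×208/438 = 61.2603
Contributions (O − E)²/E:
  (75 − 72.9909)²/72.9909 = 0.0553
  (64 − 66.0091)²/66.0091 = 0.0612
  (53 − 36.7580)²/36.7580 = 7.1767
  (17 − 33.2420)²/33.2420 = 7.9358
  (63 − 52.5114)²/52.5114 = 2.0950
  (37 − 47.4886)²/47.4886 = 2.3166
  (39 − 67.7397)²/67.7397 = 12.1933
  (90 − 61.2603)²/61.2603 = 13.4830
χ² = 0.0553 + 0.0612 + 7.1767 + 7.9358 + 2.0950 + 2.3166 + 12.1933 + 13.4830 = 45.32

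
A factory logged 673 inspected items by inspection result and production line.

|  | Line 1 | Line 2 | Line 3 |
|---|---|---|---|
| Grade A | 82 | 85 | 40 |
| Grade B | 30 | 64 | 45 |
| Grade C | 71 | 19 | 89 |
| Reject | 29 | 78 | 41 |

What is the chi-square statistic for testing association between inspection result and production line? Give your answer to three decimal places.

Row totals: 207, 139, 179, 148. Column totals: 212, 246, 215. Grand total N = 673.
Expected counts (row total × column total / N):
  Grade A, Line 1: 207×212/673 = 65.2065
  Grade A, Line 2: 207×246/673 = 75.6642
  Grade A, Line 3: 207×215/673 = 66.1293
  Grade B, Line 1: 139×212/673 = 43.7860
  Grade B, Line 2: 139×246/673 = 50.8083
  Grade B, Line 3: 139×215/673 = 44.4056
  Grade C, Line 1: 179×212/673 = 56.3863
  Grade C, Line 2: 179×246/673 = 65.4294
  Grade C, Line 3: 179×215/673 = 57.1842
  Reject, Line 1: 148×212/673 = 46.6211
  Reject, Line 2: 148×246/673 = 54.0981
  Reject, Line 3: 148×215/673 = 47.2808
Contributions (O − E)²/E:
  (82 − 65.2065)²/65.2065 = 4.3251
  (85 − 75.6642)²/75.6642 = 1.1519
  (40 − 66.1293)²/66.1293 = 10.3243
  (30 − 43.7860)²/43.7860 = 4.3405
  (64 − 50.8083)²/50.8083 = 3.4250
  (45 − 44.4056)²/44.4056 = 0.0080
  (71 − 56.3863)²/56.3863 = 3.7874
  (19 − 65.4294)²/65.4294 = 32.9468
  (89 − 57.1842)²/57.1842 = 17.7015
  (29 − 46.6211)²/46.6211 = 6.6601
  (78 − 54.0981)²/54.0981 = 10.5605
  (41 − 47.2808)²/47.2808 = 0.8343
χ² = 4.3251 + 1.1519 + 10.3243 + 4.3405 + 3.4250 + 0.0080 + 3.7874 + 32.9468 + 17.7015 + 6.6601 + 10.5605 + 0.8343 = 96.065

96.065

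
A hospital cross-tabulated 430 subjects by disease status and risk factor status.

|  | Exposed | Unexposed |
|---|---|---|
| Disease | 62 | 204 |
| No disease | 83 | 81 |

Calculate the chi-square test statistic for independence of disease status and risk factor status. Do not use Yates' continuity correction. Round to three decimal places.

33.834

Row totals: 266, 164. Column totals: 145, 285. Grand total N = 430.
Expected counts (row total × column total / N):
  Disease, Exposed: 266×145/430 = 89.6977
  Disease, Unexposed: 266×285/430 = 176.3023
  No disease, Exposed: 164×145/430 = 55.3023
  No disease, Unexposed: 164×285/430 = 108.6977
Contributions (O − E)²/E:
  (62 − 89.6977)²/89.6977 = 8.5528
  (204 − 176.3023)²/176.3023 = 4.3514
  (83 − 55.3023)²/55.3023 = 13.8722
  (81 − 108.6977)²/108.6977 = 7.0578
χ² = 8.5528 + 4.3514 + 13.8722 + 7.0578 = 33.834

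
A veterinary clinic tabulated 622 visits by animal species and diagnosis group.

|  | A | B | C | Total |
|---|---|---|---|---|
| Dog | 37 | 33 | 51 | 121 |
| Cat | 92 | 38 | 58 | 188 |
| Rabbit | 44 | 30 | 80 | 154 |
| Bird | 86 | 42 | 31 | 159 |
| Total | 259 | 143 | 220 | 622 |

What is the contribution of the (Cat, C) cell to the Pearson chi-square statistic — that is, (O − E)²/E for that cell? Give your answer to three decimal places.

Row total (Cat) = 188; column total (C) = 220; N = 622.
Expected count E = 188 × 220 / 622 = 66.49518.
Contribution = (O − E)²/E = (58 − 66.49518)² / 66.49518 = 1.085.

1.085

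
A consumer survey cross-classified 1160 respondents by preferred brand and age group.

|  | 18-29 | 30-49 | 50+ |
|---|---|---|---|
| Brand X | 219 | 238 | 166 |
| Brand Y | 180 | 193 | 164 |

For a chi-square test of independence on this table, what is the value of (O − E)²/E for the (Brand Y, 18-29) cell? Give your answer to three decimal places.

Row total (Brand Y) = 537; column total (18-29) = 399; N = 1160.
Expected count E = 537 × 399 / 1160 = 184.7095.
Contribution = (O − E)²/E = (180 − 184.7095)² / 184.7095 = 0.120.

0.120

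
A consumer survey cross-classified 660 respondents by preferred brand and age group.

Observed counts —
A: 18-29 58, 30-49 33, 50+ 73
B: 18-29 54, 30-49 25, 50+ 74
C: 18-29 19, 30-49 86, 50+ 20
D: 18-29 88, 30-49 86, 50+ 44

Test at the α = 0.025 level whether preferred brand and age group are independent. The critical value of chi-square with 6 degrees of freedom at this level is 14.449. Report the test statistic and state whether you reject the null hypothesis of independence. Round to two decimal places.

124.31; reject H₀

Row totals: 164, 153, 125, 218. Column totals: 219, 230, 211. Grand total N = 660.
Expected counts (row total × column total / N):
  A, 18-29: 164×219/660 = 54.418
  A, 30-49: 164×230/660 = 57.152
  A, 50+: 164×211/660 = 52.430
  B, 18-29: 153×219/660 = 50.768
  B, 30-49: 153×230/660 = 53.318
  B, 50+: 153×211/660 = 48.914
  C, 18-29: 125×219/660 = 41.477
  C, 30-49: 125×230/660 = 43.561
  C, 50+: 125×211/660 = 39.962
  D, 18-29: 218×219/660 = 72.336
  D, 30-49: 218×230/660 = 75.970
  D, 50+: 218×211/660 = 69.694
Contributions (O − E)²/E:
  (58 − 54.418)²/54.418 = 0.2358
  (33 − 57.152)²/57.152 = 10.2065
  (73 − 52.430)²/52.430 = 8.0703
  (54 − 50.768)²/50.768 = 0.2058
  (25 − 53.318)²/53.318 = 15.0401
  (74 − 48.914)²/48.914 = 12.8656
  (19 − 41.477)²/41.477 = 12.1806
  (86 − 43.561)²/43.561 = 41.3459
  (20 − 39.962)²/39.962 = 9.9715
  (88 − 72.336)²/72.336 = 3.3920
  (86 − 75.970)²/75.970 = 1.3242
  (44 − 69.694)²/69.694 = 9.4726
χ² = 0.2358 + 10.2065 + 8.0703 + 0.2058 + 15.0401 + 12.8656 + 12.1806 + 41.3459 + 9.9715 + 3.3920 + 1.3242 + 9.4726 = 124.31
df = (4−1)(3−1) = 6. Since 124.31 > 14.449, reject the null hypothesis of independence at α = 0.025.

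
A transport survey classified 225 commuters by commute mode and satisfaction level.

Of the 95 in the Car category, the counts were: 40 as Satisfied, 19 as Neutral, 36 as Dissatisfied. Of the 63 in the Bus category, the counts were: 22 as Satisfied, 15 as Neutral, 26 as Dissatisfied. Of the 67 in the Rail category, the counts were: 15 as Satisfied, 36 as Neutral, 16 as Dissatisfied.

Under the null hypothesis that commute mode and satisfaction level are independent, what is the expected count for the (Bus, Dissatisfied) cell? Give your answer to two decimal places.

21.84

Row total (Bus) = 63; column total (Dissatisfied) = 78; grand total N = 225.
Expected count = (row total × column total) / N = 63 × 78 / 225 = 21.84.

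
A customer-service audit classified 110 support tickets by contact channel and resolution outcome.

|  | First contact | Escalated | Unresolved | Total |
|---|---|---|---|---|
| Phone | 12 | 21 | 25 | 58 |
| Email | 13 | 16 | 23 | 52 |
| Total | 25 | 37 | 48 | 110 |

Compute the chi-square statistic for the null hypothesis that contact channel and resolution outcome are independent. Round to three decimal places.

Grand total N = 110.
Expected counts (row total × column total / N):
  Phone, First contact: 58×25/110 = 13.1818
  Phone, Escalated: 58×37/110 = 19.5091
  Phone, Unresolved: 58×48/110 = 25.3091
  Email, First contact: 52×25/110 = 11.8182
  Email, Escalated: 52×37/110 = 17.4909
  Email, Unresolved: 52×48/110 = 22.6909
Contributions (O − E)²/E:
  (12 − 13.1818)²/13.1818 = 0.1060
  (21 − 19.5091)²/19.5091 = 0.1139
  (25 − 25.3091)²/25.3091 = 0.0038
  (13 − 11.8182)²/11.8182 = 0.1182
  (16 − 17.4909)²/17.4909 = 0.1271
  (23 − 22.6909)²/22.6909 = 0.0042
χ² = 0.1060 + 0.1139 + 0.0038 + 0.1182 + 0.1271 + 0.0042 = 0.473

0.473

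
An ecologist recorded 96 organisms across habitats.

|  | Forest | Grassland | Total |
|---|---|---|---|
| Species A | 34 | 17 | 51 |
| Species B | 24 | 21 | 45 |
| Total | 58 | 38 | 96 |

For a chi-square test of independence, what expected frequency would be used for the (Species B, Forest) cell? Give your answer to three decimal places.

Row total (Species B) = 45; column total (Forest) = 58; grand total N = 96.
Expected count = (row total × column total) / N = 45 × 58 / 96 = 27.188.

27.188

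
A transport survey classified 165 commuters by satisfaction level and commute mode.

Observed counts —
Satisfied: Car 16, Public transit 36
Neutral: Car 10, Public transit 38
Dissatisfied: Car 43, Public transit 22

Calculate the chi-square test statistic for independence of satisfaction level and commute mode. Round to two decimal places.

27.12

Row totals: 52, 48, 65. Column totals: 69, 96. Grand total N = 165.
Expected counts (row total × column total / N):
  Satisfied, Car: 52×69/165 = 21.7455
  Satisfied, Public transit: 52×96/165 = 30.2545
  Neutral, Car: 48×69/165 = 20.0727
  Neutral, Public transit: 48×96/165 = 27.9273
  Dissatisfied, Car: 65×69/165 = 27.1818
  Dissatisfied, Public transit: 65×96/165 = 37.8182
Contributions (O − E)²/E:
  (16 − 21.7455)²/21.7455 = 1.5181
  (36 − 30.2545)²/30.2545 = 1.0911
  (10 − 20.0727)²/20.0727 = 5.0546
  (38 − 27.9273)²/27.9273 = 3.6330
  (43 − 27.1818)²/27.1818 = 9.2053
  (22 − 37.8182)²/37.8182 = 6.6163
χ² = 1.5181 + 1.0911 + 5.0546 + 3.6330 + 9.2053 + 6.6163 = 27.12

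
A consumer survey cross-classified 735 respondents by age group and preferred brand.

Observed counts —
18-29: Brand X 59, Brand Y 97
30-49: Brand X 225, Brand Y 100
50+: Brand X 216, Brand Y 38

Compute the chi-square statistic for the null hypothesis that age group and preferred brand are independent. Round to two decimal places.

99.46

Row totals: 156, 325, 254. Column totals: 500, 235. Grand total N = 735.
Expected counts (row total × column total / N):
  18-29, Brand X: 156×500/735 = 106.122
  18-29, Brand Y: 156×235/735 = 49.878
  30-49, Brand X: 325×500/735 = 221.088
  30-49, Brand Y: 325×235/735 = 103.912
  50+, Brand X: 254×500/735 = 172.789
  50+, Brand Y: 254×235/735 = 81.211
Contributions (O − E)²/E:
  (59 − 106.122)²/106.122 = 20.9239
  (97 − 49.878)²/49.878 = 44.5183
  (225 − 221.088)²/221.088 = 0.0692
  (100 − 103.912)²/103.912 = 0.1473
  (216 − 172.789)²/172.789 = 10.8062
  (38 − 81.211)²/81.211 = 22.9918
χ² = 20.9239 + 44.5183 + 0.0692 + 0.1473 + 10.8062 + 22.9918 = 99.46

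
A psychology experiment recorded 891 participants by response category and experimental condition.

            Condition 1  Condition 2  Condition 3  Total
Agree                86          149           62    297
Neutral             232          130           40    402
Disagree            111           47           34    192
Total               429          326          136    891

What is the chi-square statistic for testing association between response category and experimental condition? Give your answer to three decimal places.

Grand total N = 891.
Expected counts (row total × column total / N):
  Agree, Condition 1: 297×429/891 = 143.00000
  Agree, Condition 2: 297×326/891 = 108.66667
  Agree, Condition 3: 297×136/891 = 45.33333
  Neutral, Condition 1: 402×429/891 = 193.55556
  Neutral, Condition 2: 402×326/891 = 147.08418
  Neutral, Condition 3: 402×136/891 = 61.36027
  Disagree, Condition 1: 192×429/891 = 92.44444
  Disagree, Condition 2: 192×326/891 = 70.24916
  Disagree, Condition 3: 192×136/891 = 29.30640
Contributions (O − E)²/E:
  (86 − 143.00000)²/143.00000 = 22.7203
  (149 − 108.66667)²/108.66667 = 14.9703
  (62 − 45.33333)²/45.33333 = 6.1275
  (232 − 193.55556)²/193.55556 = 7.6359
  (130 − 147.08418)²/147.08418 = 1.9844
  (40 − 61.36027)²/61.36027 = 7.4358
  (111 − 92.44444)²/92.44444 = 3.7245
  (47 − 70.24916)²/70.24916 = 7.6944
  (34 − 29.30640)²/29.30640 = 0.7517
χ² = 22.7203 + 14.9703 + 6.1275 + 7.6359 + 1.9844 + 7.4358 + 3.7245 + 7.6944 + 0.7517 = 73.045

73.045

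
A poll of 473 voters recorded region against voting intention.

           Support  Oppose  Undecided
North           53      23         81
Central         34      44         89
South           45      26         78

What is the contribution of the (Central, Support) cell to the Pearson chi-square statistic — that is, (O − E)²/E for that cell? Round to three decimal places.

3.409

Row total (Central) = 167; column total (Support) = 132; N = 473.
Expected count E = 167 × 132 / 473 = 46.6047.
Contribution = (O − E)²/E = (34 − 46.6047)² / 46.6047 = 3.409.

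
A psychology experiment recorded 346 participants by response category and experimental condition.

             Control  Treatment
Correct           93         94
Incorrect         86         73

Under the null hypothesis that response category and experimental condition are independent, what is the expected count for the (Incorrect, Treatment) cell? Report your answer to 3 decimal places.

76.743

Row total (Incorrect) = 159; column total (Treatment) = 167; grand total N = 346.
Expected count = (row total × column total) / N = 159 × 167 / 346 = 76.743.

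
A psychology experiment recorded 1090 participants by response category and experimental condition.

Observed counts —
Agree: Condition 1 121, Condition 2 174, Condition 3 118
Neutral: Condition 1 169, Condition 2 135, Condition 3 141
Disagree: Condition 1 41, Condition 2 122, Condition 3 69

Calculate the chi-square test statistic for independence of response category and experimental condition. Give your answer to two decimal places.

Row totals: 413, 445, 232. Column totals: 331, 431, 328. Grand total N = 1090.
Expected counts (row total × column total / N):
  Agree, Condition 1: 413×331/1090 = 125.416
  Agree, Condition 2: 413×431/1090 = 163.306
  Agree, Condition 3: 413×328/1090 = 124.279
  Neutral, Condition 1: 445×331/1090 = 135.133
  Neutral, Condition 2: 445×431/1090 = 175.959
  Neutral, Condition 3: 445×328/1090 = 133.908
  Disagree, Condition 1: 232×331/1090 = 70.451
  Disagree, Condition 2: 232×431/1090 = 91.736
  Disagree, Condition 3: 232×328/1090 = 69.813
Contributions (O − E)²/E:
  (121 − 125.416)²/125.416 = 0.1555
  (174 − 163.306)²/163.306 = 0.7003
  (118 − 124.279)²/124.279 = 0.3172
  (169 − 135.133)²/135.133 = 8.4877
  (135 − 175.959)²/175.959 = 9.5343
  (141 − 133.908)²/133.908 = 0.3756
  (41 − 70.451)²/70.451 = 12.3116
  (122 − 91.736)²/91.736 = 9.9842
  (69 − 69.813)²/69.813 = 0.0095
χ² = 0.1555 + 0.7003 + 0.3172 + 8.4877 + 9.5343 + 0.3756 + 12.3116 + 9.9842 + 0.0095 = 41.88

41.88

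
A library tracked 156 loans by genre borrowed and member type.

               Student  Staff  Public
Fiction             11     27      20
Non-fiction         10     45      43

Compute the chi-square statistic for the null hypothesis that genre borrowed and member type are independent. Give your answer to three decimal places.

Row totals: 58, 98. Column totals: 21, 72, 63. Grand total N = 156.
Expected counts (row total × column total / N):
  Fiction, Student: 58×21/156 = 7.8077
  Fiction, Staff: 58×72/156 = 26.7692
  Fiction, Public: 58×63/156 = 23.4231
  Non-fiction, Student: 98×21/156 = 13.1923
  Non-fiction, Staff: 98×72/156 = 45.2308
  Non-fiction, Public: 98×63/156 = 39.5769
Contributions (O − E)²/E:
  (11 − 7.8077)²/7.8077 = 1.3052
  (27 − 26.7692)²/26.7692 = 0.0020
  (20 − 23.4231)²/23.4231 = 0.5003
  (10 − 13.1923)²/13.1923 = 0.7725
  (45 − 45.2308)²/45.2308 = 0.0012
  (43 − 39.5769)²/39.5769 = 0.2961
χ² = 1.3052 + 0.0020 + 0.5003 + 0.7725 + 0.0012 + 0.2961 = 2.877

2.877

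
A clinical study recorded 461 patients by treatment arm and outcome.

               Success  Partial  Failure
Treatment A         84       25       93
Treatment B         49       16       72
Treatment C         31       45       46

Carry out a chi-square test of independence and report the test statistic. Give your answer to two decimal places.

38.29

Row totals: 202, 137, 122. Column totals: 164, 86, 211. Grand total N = 461.
Expected counts (row total × column total / N):
  Treatment A, Success: 202×164/461 = 71.861
  Treatment A, Partial: 202×86/461 = 37.683
  Treatment A, Failure: 202×211/461 = 92.456
  Treatment B, Success: 137×164/461 = 48.738
  Treatment B, Partial: 137×86/461 = 25.557
  Treatment B, Failure: 137×211/461 = 62.705
  Treatment C, Success: 122×164/461 = 43.401
  Treatment C, Partial: 122×86/461 = 22.759
  Treatment C, Failure: 122×211/461 = 55.839
Contributions (O − E)²/E:
  (84 − 71.861)²/71.861 = 2.0506
  (25 − 37.683)²/37.683 = 4.2687
  (93 − 92.456)²/92.456 = 0.0032
  (49 − 48.738)²/48.738 = 0.0014
  (16 − 25.557)²/25.557 = 3.5738
  (72 − 62.705)²/62.705 = 1.3778
  (31 − 43.401)²/43.401 = 3.5433
  (45 − 22.759)²/22.759 = 21.7348
  (46 − 55.839)²/55.839 = 1.7337
χ² = 2.0506 + 4.2687 + 0.0032 + 0.0014 + 3.5738 + 1.3778 + 3.5433 + 21.7348 + 1.7337 = 38.29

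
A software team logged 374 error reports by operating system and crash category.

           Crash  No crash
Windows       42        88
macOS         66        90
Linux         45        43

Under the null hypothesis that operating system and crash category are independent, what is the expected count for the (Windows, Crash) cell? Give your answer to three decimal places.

53.182

Row total (Windows) = 130; column total (Crash) = 153; grand total N = 374.
Expected count = (row total × column total) / N = 130 × 153 / 374 = 53.182.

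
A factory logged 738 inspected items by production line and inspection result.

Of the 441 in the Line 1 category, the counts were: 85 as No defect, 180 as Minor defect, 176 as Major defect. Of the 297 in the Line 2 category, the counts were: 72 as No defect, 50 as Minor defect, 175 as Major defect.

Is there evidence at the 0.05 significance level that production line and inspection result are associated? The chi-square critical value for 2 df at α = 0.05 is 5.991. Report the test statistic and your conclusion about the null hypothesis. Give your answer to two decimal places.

Row totals: 441, 297. Column totals: 157, 230, 351. Grand total N = 738.
Expected counts (row total × column total / N):
  Line 1, No defect: 441×157/738 = 93.817
  Line 1, Minor defect: 441×230/738 = 137.439
  Line 1, Major defect: 441×351/738 = 209.744
  Line 2, No defect: 297×157/738 = 63.183
  Line 2, Minor defect: 297×230/738 = 92.561
  Line 2, Major defect: 297×351/738 = 141.256
Contributions (O − E)²/E:
  (85 − 93.817)²/93.817 = 0.8286
  (180 − 137.439)²/137.439 = 13.1799
  (176 − 209.744)²/209.744 = 5.4288
  (72 − 63.183)²/63.183 = 1.2304
  (50 − 92.561)²/92.561 = 19.5702
  (175 − 141.256)²/141.256 = 8.0609
χ² = 0.8286 + 13.1799 + 5.4288 + 1.2304 + 19.5702 + 8.0609 = 48.30
df = (2−1)(3−1) = 2. Since 48.30 > 5.991, reject the null hypothesis of independence at α = 0.05.

48.30; reject H₀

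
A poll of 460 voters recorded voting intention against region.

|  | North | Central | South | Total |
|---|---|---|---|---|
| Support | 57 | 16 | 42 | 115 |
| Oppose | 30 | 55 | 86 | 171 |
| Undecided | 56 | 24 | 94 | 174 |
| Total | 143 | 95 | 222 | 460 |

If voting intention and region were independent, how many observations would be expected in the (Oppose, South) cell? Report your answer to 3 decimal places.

Row total (Oppose) = 171; column total (South) = 222; grand total N = 460.
Expected count = (row total × column total) / N = 171 × 222 / 460 = 82.526.

82.526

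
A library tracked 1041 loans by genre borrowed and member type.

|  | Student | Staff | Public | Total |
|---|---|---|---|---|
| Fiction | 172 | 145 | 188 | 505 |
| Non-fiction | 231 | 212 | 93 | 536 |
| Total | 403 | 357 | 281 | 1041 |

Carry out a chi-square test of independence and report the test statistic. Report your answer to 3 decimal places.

Grand total N = 1041.
Expected counts (row total × column total / N):
  Fiction, Student: 505×403/1041 = 195.4995
  Fiction, Staff: 505×357/1041 = 173.1844
  Fiction, Public: 505×281/1041 = 136.3160
  Non-fiction, Student: 536×403/1041 = 207.5005
  Non-fiction, Staff: 536×357/1041 = 183.8156
  Non-fiction, Public: 536×281/1041 = 144.6840
Contributions (O − E)²/E:
  (172 − 195.4995)²/195.4995 = 2.8247
  (145 − 173.1844)²/173.1844 = 4.5868
  (188 − 136.3160)²/136.3160 = 19.5959
  (231 − 207.5005)²/207.5005 = 2.6613
  (212 − 183.8156)²/183.8156 = 4.3215
  (93 − 144.6840)²/144.6840 = 18.4626
χ² = 2.8247 + 4.5868 + 19.5959 + 2.6613 + 4.3215 + 18.4626 = 52.453

52.453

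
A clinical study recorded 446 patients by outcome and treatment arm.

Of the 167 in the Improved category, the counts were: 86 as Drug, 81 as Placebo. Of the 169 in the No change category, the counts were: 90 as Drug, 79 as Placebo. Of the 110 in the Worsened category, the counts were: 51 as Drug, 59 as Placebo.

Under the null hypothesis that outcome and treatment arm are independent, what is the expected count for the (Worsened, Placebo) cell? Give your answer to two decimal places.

Row total (Worsened) = 110; column total (Placebo) = 219; grand total N = 446.
Expected count = (row total × column total) / N = 110 × 219 / 446 = 54.01.

54.01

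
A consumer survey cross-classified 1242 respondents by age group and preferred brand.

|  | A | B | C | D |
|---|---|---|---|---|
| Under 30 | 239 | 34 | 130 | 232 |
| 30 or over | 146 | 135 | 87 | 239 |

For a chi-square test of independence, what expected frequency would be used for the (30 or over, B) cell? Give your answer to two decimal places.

82.60

Row total (30 or over) = 607; column total (B) = 169; grand total N = 1242.
Expected count = (row total × column total) / N = 607 × 169 / 1242 = 82.60.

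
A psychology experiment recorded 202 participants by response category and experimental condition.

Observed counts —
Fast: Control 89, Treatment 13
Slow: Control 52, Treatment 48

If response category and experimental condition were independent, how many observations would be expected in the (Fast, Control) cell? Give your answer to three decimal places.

71.198

Row total (Fast) = 102; column total (Control) = 141; grand total N = 202.
Expected count = (row total × column total) / N = 102 × 141 / 202 = 71.198.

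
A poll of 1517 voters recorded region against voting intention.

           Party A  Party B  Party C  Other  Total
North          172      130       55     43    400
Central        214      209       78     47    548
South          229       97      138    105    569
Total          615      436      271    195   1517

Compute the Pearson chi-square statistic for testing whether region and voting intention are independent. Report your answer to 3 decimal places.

Grand total N = 1517.
Expected counts (row total × column total / N):
  North, Party A: 400×615/1517 = 162.1622
  North, Party B: 400×436/1517 = 114.9637
  North, Party C: 400×271/1517 = 71.4568
  North, Other: 400×195/1517 = 51.4173
  Central, Party A: 548×615/1517 = 222.1622
  Central, Party B: 548×436/1517 = 157.5003
  Central, Party C: 548×271/1517 = 97.8958
  Central, Other: 548×195/1517 = 70.4417
  South, Party A: 569×615/1517 = 230.6757
  South, Party B: 569×436/1517 = 163.5359
  South, Party C: 569×271/1517 = 101.6473
  South, Other: 569×195/1517 = 73.1411
Contributions (O − E)²/E:
  (172 − 162.1622)²/162.1622 = 0.5968
  (130 − 114.9637)²/114.9637 = 1.9666
  (55 − 71.4568)²/71.4568 = 3.7901
  (43 − 51.4173)²/51.4173 = 1.3780
  (214 − 222.1622)²/222.1622 = 0.2999
  (209 − 157.5003)²/157.5003 = 16.8395
  (78 − 97.8958)²/97.8958 = 4.0435
  (47 − 70.4417)²/70.4417 = 7.8010
  (229 − 230.6757)²/230.6757 = 0.0122
  (97 − 163.5359)²/163.5359 = 27.0707
  (138 − 101.6473)²/101.6473 = 13.0010
  (105 − 73.1411)²/73.1411 = 13.8771
χ² = 0.5968 + 1.9666 + 3.7901 + 1.3780 + 0.2999 + 16.8395 + 4.0435 + 7.8010 + 0.0122 + 27.0707 + 13.0010 + 13.8771 = 90.676

90.676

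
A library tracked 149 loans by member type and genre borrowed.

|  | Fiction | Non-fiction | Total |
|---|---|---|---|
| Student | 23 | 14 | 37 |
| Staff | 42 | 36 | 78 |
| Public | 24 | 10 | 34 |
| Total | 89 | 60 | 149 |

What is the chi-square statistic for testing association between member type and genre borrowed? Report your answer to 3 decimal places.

Grand total N = 149.
Expected counts (row total × column total / N):
  Student, Fiction: 37×89/149 = 22.1007
  Student, Non-fiction: 37×60/149 = 14.8993
  Staff, Fiction: 78×89/149 = 46.5906
  Staff, Non-fiction: 78×60/149 = 31.4094
  Public, Fiction: 34×89/149 = 20.3087
  Public, Non-fiction: 34×60/149 = 13.6913
Contributions (O − E)²/E:
  (23 − 22.1007)²/22.1007 = 0.0366
  (14 − 14.8993)²/14.8993 = 0.0543
  (42 − 46.5906)²/46.5906 = 0.4523
  (36 − 31.4094)²/31.4094 = 0.6709
  (24 − 20.3087)²/20.3087 = 0.6709
  (10 − 13.6913)²/13.6913 = 0.9952
χ² = 0.0366 + 0.0543 + 0.4523 + 0.6709 + 0.6709 + 0.9952 = 2.880

2.880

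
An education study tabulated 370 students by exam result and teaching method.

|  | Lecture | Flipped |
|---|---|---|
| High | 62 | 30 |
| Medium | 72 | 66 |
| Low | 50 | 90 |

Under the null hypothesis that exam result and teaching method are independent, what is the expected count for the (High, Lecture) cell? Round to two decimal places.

45.75

Row total (High) = 92; column total (Lecture) = 184; grand total N = 370.
Expected count = (row total × column total) / N = 92 × 184 / 370 = 45.75.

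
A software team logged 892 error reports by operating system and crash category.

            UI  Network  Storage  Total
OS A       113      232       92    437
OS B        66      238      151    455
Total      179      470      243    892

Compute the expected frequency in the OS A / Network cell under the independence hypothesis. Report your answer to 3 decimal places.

Row total (OS A) = 437; column total (Network) = 470; grand total N = 892.
Expected count = (row total × column total) / N = 437 × 470 / 892 = 230.258.

230.258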